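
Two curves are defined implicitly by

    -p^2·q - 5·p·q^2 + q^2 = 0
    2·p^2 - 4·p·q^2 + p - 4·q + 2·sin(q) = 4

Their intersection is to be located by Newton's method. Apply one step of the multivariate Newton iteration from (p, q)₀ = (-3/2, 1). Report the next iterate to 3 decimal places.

At (-3/2, 1): F = (6.250, 2.68294).
Jacobian J = [[-2·p·q - 5·q^2, -p^2 - 10·p·q + 2·q], [4·p - 4·q^2 + 1, -8·p·q + 2·cos(q) - 4]].
At the point, J = [[-2.000, 14.750], [-9.000, 9.08060]] (det J = 114.58879).
Solving J·Δ = −F gives Δ = (-0.150, -0.444).
Then the next iterate is (p, q)₁ = (-1.650, 0.556).

(-1.650, 0.556)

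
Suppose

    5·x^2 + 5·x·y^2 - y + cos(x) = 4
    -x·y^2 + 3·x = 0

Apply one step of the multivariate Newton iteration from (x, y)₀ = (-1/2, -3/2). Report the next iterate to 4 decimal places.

At (-1/2, -3/2): F = (-5.997417, -0.3750).
Jacobian J = [[10·x + 5·y^2 - sin(x), 10·x·y - 1], [-y^2 + 3, -2·x·y]].
At the point, J = [[6.729426, 6.5000], [0.7500, -1.5000]] (det J = -14.969138).
Solving J·Δ = −F gives Δ = (0.7638, 0.1319).
Then the next iterate is (x, y)₁ = (0.2638, -1.3681).

(0.2638, -1.3681)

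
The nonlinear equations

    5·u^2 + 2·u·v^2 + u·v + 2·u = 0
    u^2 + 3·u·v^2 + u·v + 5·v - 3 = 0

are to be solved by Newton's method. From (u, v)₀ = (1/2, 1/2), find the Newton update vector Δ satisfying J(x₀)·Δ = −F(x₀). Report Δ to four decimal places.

At (1/2, 1/2): F = (2.7500, 0.3750).
Jacobian J = [[10·u + 2·v^2 + v + 2, 4·u·v + u], [2·u + 3·v^2 + v, 6·u·v + u + 5]].
At the point, J = [[8.0000, 1.5000], [2.2500, 7.0000]] (det J = 52.6250).
Solving J·Δ = −F gives Δ = (-0.3551, 0.0606).

(-0.3551, 0.0606)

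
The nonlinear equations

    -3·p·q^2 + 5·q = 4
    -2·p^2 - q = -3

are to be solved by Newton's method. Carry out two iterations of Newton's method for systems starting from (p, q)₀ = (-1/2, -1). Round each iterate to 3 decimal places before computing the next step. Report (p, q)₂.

At (-1/2, -1): F = (-7.500, 3.500).
Jacobian J = [[-3·q^2, -6·p·q + 5], [-4·p, -1]].
At the point, J = [[-3.000, 2.000], [2.000, -1.000]] (det J = -1.000).
Solving J·Δ = −F gives Δ = (0.500, 4.500).
Then the next iterate is (p, q)₁ = (0.000, 3.500).
Round to (0.000, 3.500) and repeat: F = (13.500, -0.500), J = [[-36.750, 5.000], [0.000, -1.000]].
Δ = (0.299, -0.500), so (p, q)₂ = (0.299, 3.000).

(0.299, 3.000)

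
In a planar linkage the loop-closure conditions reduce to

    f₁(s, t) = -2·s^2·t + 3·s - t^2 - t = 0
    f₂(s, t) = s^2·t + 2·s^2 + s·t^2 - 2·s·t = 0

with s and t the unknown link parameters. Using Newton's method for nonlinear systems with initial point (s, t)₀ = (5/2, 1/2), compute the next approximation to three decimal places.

At (5/2, 1/2): F = (0.500, 13.750).
Jacobian J = [[-4·s·t + 3, -2·s^2 - 2·t - 1], [2·s·t + 4·s + t^2 - 2·t, s^2 + 2·s·t - 2·s]].
At the point, J = [[-2.000, -14.500], [11.750, 3.750]] (det J = 162.875).
Solving J·Δ = −F gives Δ = (-1.236, 0.205).
Then the next iterate is (s, t)₁ = (1.264, 0.705).

(1.264, 0.705)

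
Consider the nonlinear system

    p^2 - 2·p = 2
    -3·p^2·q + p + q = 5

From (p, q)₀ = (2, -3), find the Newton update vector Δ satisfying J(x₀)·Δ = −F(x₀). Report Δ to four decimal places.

(1.0000, 6.0909)

At (2, -3): F = (-2.0000, 30.0000).
Jacobian J = [[2·p - 2, 0], [-6·p·q + 1, -3·p^2 + 1]].
At the point, J = [[2.0000, 0.0000], [37.0000, -11.0000]] (det J = -22.0000).
Solving J·Δ = −F gives Δ = (1.0000, 6.0909).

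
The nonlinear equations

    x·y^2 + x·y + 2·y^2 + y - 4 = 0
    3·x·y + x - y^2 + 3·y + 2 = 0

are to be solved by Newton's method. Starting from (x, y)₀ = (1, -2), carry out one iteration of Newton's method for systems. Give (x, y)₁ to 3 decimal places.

(-2.000, -2.200)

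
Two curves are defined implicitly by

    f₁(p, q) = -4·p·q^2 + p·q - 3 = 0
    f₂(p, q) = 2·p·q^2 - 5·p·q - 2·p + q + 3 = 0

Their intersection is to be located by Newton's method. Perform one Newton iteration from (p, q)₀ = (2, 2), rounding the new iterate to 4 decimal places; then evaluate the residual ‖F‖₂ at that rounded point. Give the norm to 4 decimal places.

8.4648

At (2, 2): F = (-31.0000, -3.0000).
Jacobian J = [[-4·q^2 + q, -8·p·q + p], [2·q^2 - 5·q - 2, 4·p·q - 5·p + 1]].
At the point, J = [[-14.0000, -30.0000], [-4.0000, 7.0000]] (det J = -218.0000).
Solving J·Δ = −F gives Δ = (-1.4083, -0.3761).
Then the next iterate is (p, q)₁ = (0.5917, 1.6239).
Re-evaluating at (0.5917, 1.6239): F = (-8.280511, 1.756878), so ‖F‖₂ = 8.4648.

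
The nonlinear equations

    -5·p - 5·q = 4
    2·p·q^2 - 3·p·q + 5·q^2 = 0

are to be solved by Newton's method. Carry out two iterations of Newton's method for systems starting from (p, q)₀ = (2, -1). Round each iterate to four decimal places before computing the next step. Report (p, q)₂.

(-0.2776, -0.5224)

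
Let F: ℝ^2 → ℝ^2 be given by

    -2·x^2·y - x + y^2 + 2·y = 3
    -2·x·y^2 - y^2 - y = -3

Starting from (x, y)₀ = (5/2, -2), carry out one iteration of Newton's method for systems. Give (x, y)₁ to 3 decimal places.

(1.961, -1.361)

At (5/2, -2): F = (19.500, -19.000).
Jacobian J = [[-4·x·y - 1, -2·x^2 + 2·y + 2], [-2·y^2, -4·x·y - 2·y - 1]].
At the point, J = [[19.000, -14.500], [-8.000, 23.000]] (det J = 321.000).
Solving J·Δ = −F gives Δ = (-0.539, 0.639).
Then the next iterate is (x, y)₁ = (1.961, -1.361).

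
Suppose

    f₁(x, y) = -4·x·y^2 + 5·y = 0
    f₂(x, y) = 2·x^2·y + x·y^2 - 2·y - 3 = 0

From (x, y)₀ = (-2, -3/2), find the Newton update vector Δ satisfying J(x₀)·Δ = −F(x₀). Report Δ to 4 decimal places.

(1.1521, 0.0069)

At (-2, -3/2): F = (10.5000, -16.5000).
Jacobian J = [[-4·y^2, -8·x·y + 5], [4·x·y + y^2, 2·x^2 + 2·x·y - 2]].
At the point, J = [[-9.0000, -19.0000], [14.2500, 12.0000]] (det J = 162.7500).
Solving J·Δ = −F gives Δ = (1.1521, 0.0069).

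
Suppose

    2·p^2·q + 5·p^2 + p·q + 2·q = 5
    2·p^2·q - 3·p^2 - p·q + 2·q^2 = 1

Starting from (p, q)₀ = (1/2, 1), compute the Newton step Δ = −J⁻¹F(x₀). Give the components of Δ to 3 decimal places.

(0.099, -0.013)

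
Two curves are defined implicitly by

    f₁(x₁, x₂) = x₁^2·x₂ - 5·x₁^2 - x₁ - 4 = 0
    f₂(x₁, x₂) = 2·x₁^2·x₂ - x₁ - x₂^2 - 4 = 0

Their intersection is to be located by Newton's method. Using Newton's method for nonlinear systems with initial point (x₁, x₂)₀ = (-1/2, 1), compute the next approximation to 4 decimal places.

(1.5667, -5.8000)

At (-1/2, 1): F = (-4.5000, -4.0000).
Jacobian J = [[2·x₁·x₂ - 10·x₁ - 1, x₁^2], [4·x₁·x₂ - 1, 2·x₁^2 - 2·x₂]].
At the point, J = [[3.0000, 0.2500], [-3.0000, -1.5000]] (det J = -3.7500).
Solving J·Δ = −F gives Δ = (2.0667, -6.8000).
Then the next iterate is (x₁, x₂)₁ = (1.5667, -5.8000).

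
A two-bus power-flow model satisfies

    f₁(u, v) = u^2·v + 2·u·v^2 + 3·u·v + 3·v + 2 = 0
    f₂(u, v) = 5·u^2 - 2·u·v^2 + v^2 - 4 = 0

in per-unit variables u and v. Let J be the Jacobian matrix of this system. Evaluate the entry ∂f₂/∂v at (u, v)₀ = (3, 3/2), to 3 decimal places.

-15.000

∂f₂/∂v = -4·u·v + 2·v.
At (3, 3/2) this is -15.000.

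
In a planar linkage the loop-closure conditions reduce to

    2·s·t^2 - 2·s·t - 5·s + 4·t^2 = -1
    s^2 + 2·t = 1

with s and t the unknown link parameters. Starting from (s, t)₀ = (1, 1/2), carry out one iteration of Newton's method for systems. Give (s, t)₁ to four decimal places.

At (1, 1/2): F = (-3.5000, 1.0000).
Jacobian J = [[2·t^2 - 2·t - 5, 4·s·t - 2·s + 8·t], [2·s, 2]].
At the point, J = [[-5.5000, 4.0000], [2.0000, 2.0000]] (det J = -19.0000).
Solving J·Δ = −F gives Δ = (-0.5789, 0.0789).
Then the next iterate is (s, t)₁ = (0.4211, 0.5789).

(0.4211, 0.5789)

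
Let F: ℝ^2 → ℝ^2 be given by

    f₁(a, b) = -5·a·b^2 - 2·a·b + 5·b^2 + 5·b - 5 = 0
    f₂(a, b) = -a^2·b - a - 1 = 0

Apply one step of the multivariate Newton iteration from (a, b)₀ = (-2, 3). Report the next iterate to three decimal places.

(-1.479, 1.682)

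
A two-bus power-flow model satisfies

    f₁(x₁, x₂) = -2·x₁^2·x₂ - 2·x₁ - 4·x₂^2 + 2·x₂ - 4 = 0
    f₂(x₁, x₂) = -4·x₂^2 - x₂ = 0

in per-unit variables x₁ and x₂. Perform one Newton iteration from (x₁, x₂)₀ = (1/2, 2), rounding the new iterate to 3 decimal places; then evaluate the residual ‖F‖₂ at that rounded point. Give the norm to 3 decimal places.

7.318

At (1/2, 2): F = (-18.000, -18.000).
Jacobian J = [[-4·x₁·x₂ - 2, -2·x₁^2 - 8·x₂ + 2], [0, -8·x₂ - 1]].
At the point, J = [[-6.000, -14.500], [0.000, -17.000]] (det J = 102.000).
Solving J·Δ = −F gives Δ = (-0.441, -1.059).
Then the next iterate is (x₁, x₂)₁ = (0.059, 0.941).
Re-evaluating at (0.059, 0.941): F = (-5.78448, -4.48292), so ‖F‖₂ = 7.318.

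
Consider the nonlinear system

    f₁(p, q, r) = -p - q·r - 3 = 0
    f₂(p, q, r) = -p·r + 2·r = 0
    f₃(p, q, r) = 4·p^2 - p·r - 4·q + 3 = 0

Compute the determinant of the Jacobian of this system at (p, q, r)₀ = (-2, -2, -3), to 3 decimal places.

-214.000

J = [[-1, -r, -q], [-r, 0, -p + 2], [8·p - r, -4, -p]].
At the point, J = [[-1.000, 3.000, 2.000], [3.000, 0.000, 4.000], [-13.000, -4.000, 2.000]].
det J = -214.000.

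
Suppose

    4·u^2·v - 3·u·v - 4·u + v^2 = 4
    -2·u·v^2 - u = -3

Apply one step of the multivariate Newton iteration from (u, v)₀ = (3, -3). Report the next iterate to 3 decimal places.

(1.990, -2.033)

At (3, -3): F = (-88.000, -54.000).
Jacobian J = [[8·u·v - 3·v - 4, 4·u^2 - 3·u + 2·v], [-2·v^2 - 1, -4·u·v]].
At the point, J = [[-67.000, 21.000], [-19.000, 36.000]] (det J = -2013.000).
Solving J·Δ = −F gives Δ = (-1.010, 0.967).
Then the next iterate is (u, v)₁ = (1.990, -2.033).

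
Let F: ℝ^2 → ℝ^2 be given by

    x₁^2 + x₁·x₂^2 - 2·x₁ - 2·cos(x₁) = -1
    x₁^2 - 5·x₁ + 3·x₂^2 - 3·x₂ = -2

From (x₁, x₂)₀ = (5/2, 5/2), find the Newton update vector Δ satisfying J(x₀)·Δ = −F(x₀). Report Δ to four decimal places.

At (5/2, 5/2): F = (19.477287, 7.0000).
Jacobian J = [[2·x₁ + x₂^2 + 2·sin(x₁) - 2, 2·x₁·x₂], [2·x₁ - 5, 6·x₂ - 3]].
At the point, J = [[10.446944, 12.5000], [0.0000, 12.0000]] (det J = 125.363331).
Solving J·Δ = −F gives Δ = (-1.1664, -0.5833).

(-1.1664, -0.5833)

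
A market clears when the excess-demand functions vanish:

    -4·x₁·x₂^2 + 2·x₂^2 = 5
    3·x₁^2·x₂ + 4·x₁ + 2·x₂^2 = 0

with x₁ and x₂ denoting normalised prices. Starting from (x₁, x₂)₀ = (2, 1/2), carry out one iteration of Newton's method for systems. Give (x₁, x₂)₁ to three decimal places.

At (2, 1/2): F = (-6.500, 14.500).
Jacobian J = [[-4·x₂^2, -8·x₁·x₂ + 4·x₂], [6·x₁·x₂ + 4, 3·x₁^2 + 4·x₂]].
At the point, J = [[-1.000, -6.000], [10.000, 14.000]] (det J = 46.000).
Solving J·Δ = −F gives Δ = (0.087, -1.098).
Then the next iterate is (x₁, x₂)₁ = (2.087, -0.598).

(2.087, -0.598)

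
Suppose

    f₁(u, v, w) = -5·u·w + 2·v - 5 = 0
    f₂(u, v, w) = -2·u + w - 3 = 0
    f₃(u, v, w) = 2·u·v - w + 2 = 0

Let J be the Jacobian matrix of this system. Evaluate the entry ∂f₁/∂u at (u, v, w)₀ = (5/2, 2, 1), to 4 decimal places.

∂f₁/∂u = -5·w.
At (5/2, 2, 1) this is -5.0000.

-5.0000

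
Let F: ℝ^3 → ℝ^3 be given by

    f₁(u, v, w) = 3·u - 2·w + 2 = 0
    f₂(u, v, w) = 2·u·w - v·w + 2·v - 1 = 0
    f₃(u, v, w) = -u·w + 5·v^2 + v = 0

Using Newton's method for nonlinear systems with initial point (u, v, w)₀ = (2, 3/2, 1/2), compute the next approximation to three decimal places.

At (2, 3/2, 1/2): F = (7.000, 3.250, 11.750).
Jacobian J = [[3, 0, -2], [2·w, -w + 2, 2·u - v], [-w, 10·v + 1, -u]].
At the point, J = [[3.000, 0.000, -2.000], [1.000, 1.500, 2.500], [-0.500, 16.000, -2.000]] (det J = -162.500).
Solving J·Δ = −F gives Δ = (-2.275, -0.795, 0.087).
Then the next iterate is (u, v, w)₁ = (-0.275, 0.705, 0.587).

(-0.275, 0.705, 0.587)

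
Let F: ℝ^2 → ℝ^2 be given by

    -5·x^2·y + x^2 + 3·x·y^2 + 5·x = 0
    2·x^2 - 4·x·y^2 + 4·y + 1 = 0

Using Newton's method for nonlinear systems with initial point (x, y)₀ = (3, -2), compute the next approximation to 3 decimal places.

At (3, -2): F = (150.000, -37.000).
Jacobian J = [[-10·x·y + 2·x + 3·y^2 + 5, -5·x^2 + 6·x·y], [4·x - 4·y^2, -8·x·y + 4]].
At the point, J = [[83.000, -81.000], [-4.000, 52.000]] (det J = 3992.000).
Solving J·Δ = −F gives Δ = (-1.203, 0.619).
Then the next iterate is (x, y)₁ = (1.797, -1.381).

(1.797, -1.381)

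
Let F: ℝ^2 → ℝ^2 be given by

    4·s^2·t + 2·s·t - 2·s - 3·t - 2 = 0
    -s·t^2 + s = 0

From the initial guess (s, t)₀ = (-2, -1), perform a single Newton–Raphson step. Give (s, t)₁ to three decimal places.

(-1.417, -1.000)

At (-2, -1): F = (-7.000, 0.000).
Jacobian J = [[8·s·t + 2·t - 2, 4·s^2 + 2·s - 3], [-t^2 + 1, -2·s·t]].
At the point, J = [[12.000, 9.000], [0.000, -4.000]] (det J = -48.000).
Solving J·Δ = −F gives Δ = (0.583, 0.000).
Then the next iterate is (s, t)₁ = (-1.417, -1.000).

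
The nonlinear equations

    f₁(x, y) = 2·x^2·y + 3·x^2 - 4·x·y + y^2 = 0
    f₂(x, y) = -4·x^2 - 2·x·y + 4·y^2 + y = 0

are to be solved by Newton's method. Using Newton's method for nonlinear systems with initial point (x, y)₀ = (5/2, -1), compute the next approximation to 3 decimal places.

At (5/2, -1): F = (17.250, -17.000).
Jacobian J = [[4·x·y + 6·x - 4·y, 2·x^2 - 4·x + 2·y], [-8·x - 2·y, -2·x + 8·y + 1]].
At the point, J = [[9.000, 0.500], [-18.000, -12.000]] (det J = -99.000).
Solving J·Δ = −F gives Δ = (-2.005, 1.591).
Then the next iterate is (x, y)₁ = (0.495, 0.591).

(0.495, 0.591)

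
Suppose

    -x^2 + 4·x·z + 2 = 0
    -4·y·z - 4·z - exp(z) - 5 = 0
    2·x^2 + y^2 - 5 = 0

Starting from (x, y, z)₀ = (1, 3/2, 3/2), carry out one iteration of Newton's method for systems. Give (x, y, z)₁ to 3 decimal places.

At (1, 3/2, 3/2): F = (7.000, -24.48169, -0.750).
Jacobian J = [[-2·x + 4·z, 0, 4·x], [0, -4·z, -4·y - exp(z) - 4], [4·x, 2·y, 0]].
At the point, J = [[4.000, 0.000, 4.000], [0.000, -6.000, -14.48169], [4.000, 3.000, 0.000]] (det J = 269.78027).
Solving J·Δ = −F gives Δ = (0.028, 0.212, -1.778).
Then the next iterate is (x, y, z)₁ = (1.028, 1.712, -0.278).

(1.028, 1.712, -0.278)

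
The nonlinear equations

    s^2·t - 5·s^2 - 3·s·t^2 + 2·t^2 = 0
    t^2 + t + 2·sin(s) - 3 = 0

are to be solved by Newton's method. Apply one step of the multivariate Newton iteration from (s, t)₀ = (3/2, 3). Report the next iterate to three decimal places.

At (3/2, 3): F = (-27.000, 10.99499).
Jacobian J = [[2·s·t - 10·s - 3·t^2, s^2 - 6·s·t + 4·t], [2·cos(s), 2·t + 1]].
At the point, J = [[-33.000, -12.750], [0.14147, 7.000]] (det J = -229.19620).
Solving J·Δ = −F gives Δ = (-0.213, -1.566).
Then the next iterate is (s, t)₁ = (1.287, 1.434).

(1.287, 1.434)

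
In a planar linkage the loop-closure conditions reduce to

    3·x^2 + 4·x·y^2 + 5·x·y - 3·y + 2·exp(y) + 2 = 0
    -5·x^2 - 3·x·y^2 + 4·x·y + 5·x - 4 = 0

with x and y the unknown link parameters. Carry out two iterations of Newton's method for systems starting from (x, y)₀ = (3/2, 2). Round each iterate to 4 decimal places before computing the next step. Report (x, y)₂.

At (3/2, 2): F = (56.528112, -13.7500).
Jacobian J = [[6·x + 4·y^2 + 5·y, 8·x·y + 5·x + 2·exp(y) - 3], [-10·x - 3·y^2 + 4·y + 5, -6·x·y + 4·x]].
At the point, J = [[35.0000, 43.278112], [-14.0000, -12.0000]] (det J = 185.893571).
Solving J·Δ = −F gives Δ = (0.4479, -1.6684).
Then the next iterate is (x, y)₁ = (1.9479, 0.3316).
Round to (1.9479, 0.3316) and repeat: F = (19.260905, -11.290942), J = [[13.785234, 14.693280], [-13.482476, 3.916058]].
Δ = (-0.9573, -0.4127), so (x, y)₂ = (0.9906, -0.0811).

(0.9906, -0.0811)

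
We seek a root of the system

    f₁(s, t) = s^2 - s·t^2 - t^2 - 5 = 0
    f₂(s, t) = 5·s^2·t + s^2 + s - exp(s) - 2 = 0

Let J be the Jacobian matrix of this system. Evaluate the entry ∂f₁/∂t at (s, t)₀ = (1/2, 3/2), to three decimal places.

-4.500

∂f₁/∂t = -2·s·t - 2·t.
At (1/2, 3/2) this is -4.500.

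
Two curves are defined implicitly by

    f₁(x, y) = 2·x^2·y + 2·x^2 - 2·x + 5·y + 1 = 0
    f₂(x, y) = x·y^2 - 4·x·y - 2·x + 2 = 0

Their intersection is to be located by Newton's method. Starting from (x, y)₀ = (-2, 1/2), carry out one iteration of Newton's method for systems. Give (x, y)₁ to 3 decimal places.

(-2.184, -1.199)

At (-2, 1/2): F = (19.500, 9.500).
Jacobian J = [[4·x·y + 4·x - 2, 2·x^2 + 5], [y^2 - 4·y - 2, 2·x·y - 4·x]].
At the point, J = [[-14.000, 13.000], [-3.750, 6.000]] (det J = -35.250).
Solving J·Δ = −F gives Δ = (-0.184, -1.699).
Then the next iterate is (x, y)₁ = (-2.184, -1.199).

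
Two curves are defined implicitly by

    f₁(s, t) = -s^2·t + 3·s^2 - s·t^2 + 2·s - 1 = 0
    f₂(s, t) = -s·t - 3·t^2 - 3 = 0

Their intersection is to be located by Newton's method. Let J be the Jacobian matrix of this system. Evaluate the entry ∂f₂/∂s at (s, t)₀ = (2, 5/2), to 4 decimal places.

-2.5000

∂f₂/∂s = -t.
At (2, 5/2) this is -2.5000.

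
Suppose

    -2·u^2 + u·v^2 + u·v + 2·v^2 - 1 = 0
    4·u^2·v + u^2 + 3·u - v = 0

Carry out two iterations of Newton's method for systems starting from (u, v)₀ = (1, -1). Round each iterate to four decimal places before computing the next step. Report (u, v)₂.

(1.0665, -1.2225)

At (1, -1): F = (-1.0000, 1.0000).
Jacobian J = [[-4·u + v^2 + v, 2·u·v + u + 4·v], [8·u·v + 2·u + 3, 4·u^2 - 1]].
At the point, J = [[-4.0000, -5.0000], [-3.0000, 3.0000]] (det J = -27.0000).
Solving J·Δ = −F gives Δ = (0.0741, -0.2593).
Then the next iterate is (u, v)₁ = (1.0741, -1.2593).
Round to (1.0741, -1.2593) and repeat: F = (0.215024, -0.176081), J = [[-3.969864, -6.668328], [-5.672713, 3.614763]].
Δ = (-0.0076, 0.0368), so (u, v)₂ = (1.0665, -1.2225).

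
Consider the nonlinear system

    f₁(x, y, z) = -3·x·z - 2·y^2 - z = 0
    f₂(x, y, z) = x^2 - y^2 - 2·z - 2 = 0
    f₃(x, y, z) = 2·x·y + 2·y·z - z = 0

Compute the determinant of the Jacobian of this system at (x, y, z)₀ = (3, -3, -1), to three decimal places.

J = [[-3·z, -4·y, -3·x - 1], [2·x, -2·y, -2], [2·y, 2·x + 2·z, 2·y - 1]].
At the point, J = [[3.000, 12.000, -10.000], [6.000, 6.000, -2.000], [-6.000, 4.000, -7.000]].
det J = -54.000.

-54.000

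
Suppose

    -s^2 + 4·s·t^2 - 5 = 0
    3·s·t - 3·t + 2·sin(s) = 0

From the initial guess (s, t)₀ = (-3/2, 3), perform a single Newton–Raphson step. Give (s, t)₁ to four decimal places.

At (-3/2, 3): F = (-61.2500, -24.494990).
Jacobian J = [[-2·s + 4·t^2, 8·s·t], [3·t + 2·cos(s), 3·s - 3]].
At the point, J = [[39.0000, -36.0000], [9.141474, -7.5000]] (det J = 36.593079).
Solving J·Δ = −F gives Δ = (11.5444, 10.8050).
Then the next iterate is (s, t)₁ = (10.0444, 13.8050).

(10.0444, 13.8050)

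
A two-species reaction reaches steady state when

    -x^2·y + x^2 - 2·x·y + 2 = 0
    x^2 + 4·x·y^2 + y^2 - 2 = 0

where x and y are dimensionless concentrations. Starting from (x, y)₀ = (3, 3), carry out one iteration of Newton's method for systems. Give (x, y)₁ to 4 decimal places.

(1.9767, 1.9612)

At (3, 3): F = (-34.0000, 124.0000).
Jacobian J = [[-2·x·y + 2·x - 2·y, -x^2 - 2·x], [2·x + 4·y^2, 8·x·y + 2·y]].
At the point, J = [[-18.0000, -15.0000], [42.0000, 78.0000]] (det J = -774.0000).
Solving J·Δ = −F gives Δ = (-1.0233, -1.0388).
Then the next iterate is (x, y)₁ = (1.9767, 1.9612).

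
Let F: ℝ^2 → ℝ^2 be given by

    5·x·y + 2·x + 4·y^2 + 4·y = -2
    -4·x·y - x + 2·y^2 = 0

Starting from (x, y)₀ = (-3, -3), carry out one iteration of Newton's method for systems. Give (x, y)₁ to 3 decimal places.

At (-3, -3): F = (65.000, -15.000).
Jacobian J = [[5·y + 2, 5·x + 8·y + 4], [-4·y - 1, -4·x + 4·y]].
At the point, J = [[-13.000, -35.000], [11.000, 0.000]] (det J = 385.000).
Solving J·Δ = −F gives Δ = (1.364, 1.351).
Then the next iterate is (x, y)₁ = (-1.636, -1.649).

(-1.636, -1.649)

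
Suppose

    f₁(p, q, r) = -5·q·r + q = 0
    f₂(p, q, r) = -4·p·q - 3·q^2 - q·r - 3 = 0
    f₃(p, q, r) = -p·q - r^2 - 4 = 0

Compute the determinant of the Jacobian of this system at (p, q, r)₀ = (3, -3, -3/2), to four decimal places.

-1107.0000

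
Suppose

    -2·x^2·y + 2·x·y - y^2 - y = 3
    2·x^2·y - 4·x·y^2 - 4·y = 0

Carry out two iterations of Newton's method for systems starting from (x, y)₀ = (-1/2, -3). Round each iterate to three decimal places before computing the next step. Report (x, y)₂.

(-0.657, -0.197)

At (-1/2, -3): F = (-4.500, 28.500).
Jacobian J = [[-4·x·y + 2·y, -2·x^2 + 2·x - 2·y - 1], [4·x·y - 4·y^2, 2·x^2 - 8·x·y - 4]].
At the point, J = [[-12.000, 3.500], [-30.000, -15.500]] (det J = 291.000).
Solving J·Δ = −F gives Δ = (0.103, 1.639).
Then the next iterate is (x, y)₁ = (-0.397, -1.361).
Round to (-0.397, -1.361) and repeat: F = (-1.98168, 7.95647), J = [[-4.88327, 0.61278], [-5.24802, -8.00732]].
Δ = (-0.260, 1.164), so (x, y)₂ = (-0.657, -0.197).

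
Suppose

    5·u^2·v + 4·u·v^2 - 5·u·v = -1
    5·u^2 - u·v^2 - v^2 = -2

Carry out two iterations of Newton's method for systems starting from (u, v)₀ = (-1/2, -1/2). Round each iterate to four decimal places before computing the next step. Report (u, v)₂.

At (-1/2, -1/2): F = (-1.3750, 3.1250).
Jacobian J = [[10·u·v + 4·v^2 - 5·v, 5·u^2 + 8·u·v - 5·u], [10·u - v^2, -2·u·v - 2·v]].
At the point, J = [[6.0000, 5.7500], [-5.2500, 0.5000]] (det J = 33.1875).
Solving J·Δ = −F gives Δ = (0.5621, -0.3475).
Then the next iterate is (u, v)₁ = (0.0621, -0.8475).
Round to (0.0621, -0.8475) and repeat: F = (1.425222, 1.256422), J = [[6.584227, -0.712256], [-0.097256, 1.800260]].
Δ = (-0.2937, -0.7138), so (u, v)₂ = (-0.2316, -1.5613).

(-0.2316, -1.5613)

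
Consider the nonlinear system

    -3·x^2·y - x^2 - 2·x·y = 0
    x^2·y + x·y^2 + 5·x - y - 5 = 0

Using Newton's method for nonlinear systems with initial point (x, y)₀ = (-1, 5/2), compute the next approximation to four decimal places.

At (-1, 5/2): F = (-3.5000, -16.2500).
Jacobian J = [[-6·x·y - 2·x - 2·y, -3·x^2 - 2·x], [2·x·y + y^2 + 5, x^2 + 2·x·y - 1]].
At the point, J = [[12.0000, -1.0000], [6.2500, -5.0000]] (det J = -53.7500).
Solving J·Δ = −F gives Δ = (0.0233, -3.2209).
Then the next iterate is (x, y)₁ = (-0.9767, -0.7209).

(-0.9767, -0.7209)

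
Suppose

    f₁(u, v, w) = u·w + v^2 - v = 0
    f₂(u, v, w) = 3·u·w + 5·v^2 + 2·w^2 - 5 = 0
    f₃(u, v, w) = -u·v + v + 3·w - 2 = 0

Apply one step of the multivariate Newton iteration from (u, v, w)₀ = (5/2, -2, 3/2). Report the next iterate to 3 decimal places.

(-0.634, -0.483, 2.514)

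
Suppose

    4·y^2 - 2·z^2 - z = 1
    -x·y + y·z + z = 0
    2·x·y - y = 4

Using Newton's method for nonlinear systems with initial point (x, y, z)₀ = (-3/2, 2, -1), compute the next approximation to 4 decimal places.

At (-3/2, 2, -1): F = (14.0000, 0.0000, -12.0000).
Jacobian J = [[0, 8·y, -4·z - 1], [-y, -x + z, y + 1], [2·y, 2·x - 1, 0]].
At the point, J = [[0.0000, 16.0000, 3.0000], [-2.0000, 0.5000, 3.0000], [4.0000, -4.0000, 0.0000]] (det J = 210.0000).
Solving J·Δ = −F gives Δ = (1.8571, -1.1429, 1.4286).
Then the next iterate is (x, y, z)₁ = (0.3571, 0.8571, 0.4286).

(0.3571, 0.8571, 0.4286)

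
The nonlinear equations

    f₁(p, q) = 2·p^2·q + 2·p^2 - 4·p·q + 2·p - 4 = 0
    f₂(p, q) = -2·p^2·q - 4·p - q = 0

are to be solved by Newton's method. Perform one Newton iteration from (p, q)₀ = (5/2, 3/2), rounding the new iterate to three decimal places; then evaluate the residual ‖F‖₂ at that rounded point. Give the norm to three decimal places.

At (5/2, 3/2): F = (17.250, -30.250).
Jacobian J = [[4·p·q + 4·p - 4·q + 2, 2·p^2 - 4·p], [-4·p·q - 4, -2·p^2 - 1]].
At the point, J = [[21.000, 2.500], [-19.000, -13.500]] (det J = -236.000).
Solving J·Δ = −F gives Δ = (-0.666, -1.303).
Then the next iterate is (p, q)₁ = (1.834, 0.197).
Re-evaluating at (1.834, 0.197): F = (6.27516, -8.85824), so ‖F‖₂ = 10.856.

10.856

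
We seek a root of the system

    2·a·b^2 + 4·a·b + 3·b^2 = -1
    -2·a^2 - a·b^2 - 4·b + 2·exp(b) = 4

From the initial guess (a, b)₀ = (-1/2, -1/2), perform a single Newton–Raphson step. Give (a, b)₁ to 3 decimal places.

(0.578, -0.279)

At (-1/2, -1/2): F = (2.500, -1.16194).
Jacobian J = [[2·b^2 + 4·b, 4·a·b + 4·a + 6·b], [-4·a - b^2, -2·a·b + 2·exp(b) - 4]].
At the point, J = [[-1.500, -4.000], [1.750, -3.28694]] (det J = 11.93041).
Solving J·Δ = −F gives Δ = (1.078, 0.221).
Then the next iterate is (a, b)₁ = (0.578, -0.279).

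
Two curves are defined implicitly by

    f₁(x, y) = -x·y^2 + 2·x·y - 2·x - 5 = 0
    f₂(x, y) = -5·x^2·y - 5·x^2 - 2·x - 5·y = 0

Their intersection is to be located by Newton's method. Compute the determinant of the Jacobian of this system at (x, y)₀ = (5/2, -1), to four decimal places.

201.2500

J = [[-y^2 + 2·y - 2, -2·x·y + 2·x], [-10·x·y - 10·x - 2, -5·x^2 - 5]].
At the point, J = [[-5.0000, 10.0000], [-2.0000, -36.2500]].
det J = 201.2500.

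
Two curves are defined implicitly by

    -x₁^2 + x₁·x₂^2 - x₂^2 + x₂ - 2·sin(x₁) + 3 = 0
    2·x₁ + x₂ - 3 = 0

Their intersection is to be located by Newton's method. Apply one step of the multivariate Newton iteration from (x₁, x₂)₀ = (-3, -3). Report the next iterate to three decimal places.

At (-3, -3): F = (-44.71776, -12.000).
Jacobian J = [[-2·x₁ + x₂^2 - 2·cos(x₁), 2·x₁·x₂ - 2·x₂ + 1], [2, 1]].
At the point, J = [[16.97998, 25.000], [2.000, 1.000]] (det J = -33.02002).
Solving J·Δ = −F gives Δ = (7.731, -3.462).
Then the next iterate is (x₁, x₂)₁ = (4.731, -6.462).

(4.731, -6.462)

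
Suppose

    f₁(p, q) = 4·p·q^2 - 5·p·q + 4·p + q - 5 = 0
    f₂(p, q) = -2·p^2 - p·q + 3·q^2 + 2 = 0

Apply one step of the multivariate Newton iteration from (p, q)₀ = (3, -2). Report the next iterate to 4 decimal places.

(1.9523, -1.1682)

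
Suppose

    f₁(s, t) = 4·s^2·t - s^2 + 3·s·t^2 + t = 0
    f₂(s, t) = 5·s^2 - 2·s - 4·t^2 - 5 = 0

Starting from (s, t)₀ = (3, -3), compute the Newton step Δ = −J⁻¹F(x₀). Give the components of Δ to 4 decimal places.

At (3, -3): F = (-39.0000, -2.0000).
Jacobian J = [[8·s·t - 2·s + 3·t^2, 4·s^2 + 6·s·t + 1], [10·s - 2, -8·t]].
At the point, J = [[-51.0000, -17.0000], [28.0000, 24.0000]] (det J = -748.0000).
Solving J·Δ = −F gives Δ = (-1.2968, 1.5963).

(-1.2968, 1.5963)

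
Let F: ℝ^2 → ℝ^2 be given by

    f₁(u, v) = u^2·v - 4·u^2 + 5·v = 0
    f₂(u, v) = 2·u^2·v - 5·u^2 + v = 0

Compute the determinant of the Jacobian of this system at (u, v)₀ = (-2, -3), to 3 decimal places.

-144.000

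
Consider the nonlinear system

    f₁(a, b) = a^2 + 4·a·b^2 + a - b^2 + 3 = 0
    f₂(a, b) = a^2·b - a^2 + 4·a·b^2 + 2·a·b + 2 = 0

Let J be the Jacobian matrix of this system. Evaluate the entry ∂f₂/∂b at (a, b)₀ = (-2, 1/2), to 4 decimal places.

-8.0000

∂f₂/∂b = a^2 + 8·a·b + 2·a.
At (-2, 1/2) this is -8.0000.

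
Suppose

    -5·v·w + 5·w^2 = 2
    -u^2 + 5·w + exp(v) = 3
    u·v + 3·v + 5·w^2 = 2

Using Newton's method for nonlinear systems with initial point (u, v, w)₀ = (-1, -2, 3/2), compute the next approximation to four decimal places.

At (-1, -2, 3/2): F = (24.2500, 3.635335, 5.2500).
Jacobian J = [[0, -5·w, -5·v + 10·w], [-2·u, exp(v), 5], [v, u + 3, 10·w]].
At the point, J = [[0.0000, -7.5000, 25.0000], [2.0000, 0.135335, 5.0000], [-2.0000, 2.0000, 15.0000]] (det J = 406.766764).
Solving J·Δ = −F gives Δ = (-0.4495, 1.2925, -0.5823).
Then the next iterate is (u, v, w)₁ = (-1.4495, -0.7075, 0.9177).

(-1.4495, -0.7075, 0.9177)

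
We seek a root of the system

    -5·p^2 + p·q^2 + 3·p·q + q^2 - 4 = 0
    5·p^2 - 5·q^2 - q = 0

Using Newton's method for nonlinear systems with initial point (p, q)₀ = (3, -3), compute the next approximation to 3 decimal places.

(0.345, -0.357)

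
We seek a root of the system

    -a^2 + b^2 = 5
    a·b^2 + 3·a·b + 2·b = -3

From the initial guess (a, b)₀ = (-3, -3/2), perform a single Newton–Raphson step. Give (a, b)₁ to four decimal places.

At (-3, -3/2): F = (-11.7500, 6.7500).
Jacobian J = [[-2·a, 2·b], [b^2 + 3·b, 2·a·b + 3·a + 2]].
At the point, J = [[6.0000, -3.0000], [-2.2500, 2.0000]] (det J = 5.2500).
Solving J·Δ = −F gives Δ = (0.6190, -2.6786).
Then the next iterate is (a, b)₁ = (-2.3810, -4.1786).

(-2.3810, -4.1786)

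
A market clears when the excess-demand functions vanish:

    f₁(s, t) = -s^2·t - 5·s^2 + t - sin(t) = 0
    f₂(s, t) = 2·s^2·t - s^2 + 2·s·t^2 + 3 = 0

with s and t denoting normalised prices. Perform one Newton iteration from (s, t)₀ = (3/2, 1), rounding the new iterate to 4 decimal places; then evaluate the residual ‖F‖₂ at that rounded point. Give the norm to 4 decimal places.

5.0177

At (3/2, 1): F = (-13.341471, 8.2500).
Jacobian J = [[-2·s·t - 10·s, -s^2 - cos(t) + 1], [4·s·t - 2·s + 2·t^2, 2·s^2 + 4·s·t]].
At the point, J = [[-18.0000, -1.790302], [5.0000, 10.5000]] (det J = -180.048488).
Solving J·Δ = −F gives Δ = (-0.6960, -0.4543).
Then the next iterate is (s, t)₁ = (0.8040, 0.5457).
Re-evaluating at (0.8040, 0.5457): F = (-3.558146, 3.537926), so ‖F‖₂ = 5.0177.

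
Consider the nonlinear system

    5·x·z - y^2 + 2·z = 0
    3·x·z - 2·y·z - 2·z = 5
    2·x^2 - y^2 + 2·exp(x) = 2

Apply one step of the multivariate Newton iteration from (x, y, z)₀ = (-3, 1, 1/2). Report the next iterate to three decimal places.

(-2.489, 5.511, -0.673)

At (-3, 1, 1/2): F = (-7.500, -11.500, 15.09957).
Jacobian J = [[5·z, -2·y, 5·x + 2], [3·z, -2·z, 3·x - 2·y - 2], [4·x + 2·exp(x), -2·y, 0]].
At the point, J = [[2.500, -2.000, -13.000], [1.500, -1.000, -13.000], [-11.90043, -2.000, 0.000]] (det J = -180.70554).
Solving J·Δ = −F gives Δ = (0.511, 4.511, -1.173).
Then the next iterate is (x, y, z)₁ = (-2.489, 5.511, -0.673).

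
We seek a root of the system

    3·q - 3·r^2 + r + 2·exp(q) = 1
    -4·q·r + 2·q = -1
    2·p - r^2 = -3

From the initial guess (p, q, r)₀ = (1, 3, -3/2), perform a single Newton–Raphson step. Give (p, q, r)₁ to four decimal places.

(-2.2810, 1.7810, -0.2294)

At (1, 3, -3/2): F = (39.921074, 25.0000, 2.7500).
Jacobian J = [[0, 2·exp(q) + 3, -6·r + 1], [0, -4·r + 2, -4·q], [2, 0, -2·r]].
At the point, J = [[0.0000, 43.171074, 10.0000], [0.0000, 8.0000, -12.0000], [2.0000, 0.0000, 3.0000]] (det J = -1196.105772).
Solving J·Δ = −F gives Δ = (-3.2810, -1.2190, 1.2706).
Then the next iterate is (p, q, r)₁ = (-2.2810, 1.7810, -0.2294).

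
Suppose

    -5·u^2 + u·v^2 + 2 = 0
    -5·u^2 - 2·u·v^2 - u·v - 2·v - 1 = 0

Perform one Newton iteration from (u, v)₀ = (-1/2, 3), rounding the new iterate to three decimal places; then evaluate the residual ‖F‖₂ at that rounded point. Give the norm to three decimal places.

21.100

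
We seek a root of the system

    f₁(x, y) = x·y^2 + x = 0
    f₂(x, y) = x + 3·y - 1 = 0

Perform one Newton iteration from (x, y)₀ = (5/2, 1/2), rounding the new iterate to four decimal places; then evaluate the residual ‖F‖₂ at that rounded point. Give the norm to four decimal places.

1.0000

At (5/2, 1/2): F = (3.1250, 3.0000).
Jacobian J = [[y^2 + 1, 2·x·y], [1, 3]].
At the point, J = [[1.2500, 2.5000], [1.0000, 3.0000]] (det J = 1.2500).
Solving J·Δ = −F gives Δ = (-1.5000, -0.5000).
Then the next iterate is (x, y)₁ = (1.0000, 0.0000).
Re-evaluating at (1.0000, 0.0000): F = (1.0000, 0.0000), so ‖F‖₂ = 1.0000.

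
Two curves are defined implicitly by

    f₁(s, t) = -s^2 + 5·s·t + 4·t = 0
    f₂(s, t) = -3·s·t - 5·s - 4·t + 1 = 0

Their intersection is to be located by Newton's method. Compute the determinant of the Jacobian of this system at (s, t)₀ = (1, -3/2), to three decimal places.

71.000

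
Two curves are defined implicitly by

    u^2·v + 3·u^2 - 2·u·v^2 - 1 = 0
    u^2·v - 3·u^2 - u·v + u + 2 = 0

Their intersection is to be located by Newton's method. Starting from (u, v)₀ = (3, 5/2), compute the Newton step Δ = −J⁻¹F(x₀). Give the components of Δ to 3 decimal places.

(2.842, 3.298)

At (3, 5/2): F = (11.000, -7.000).
Jacobian J = [[2·u·v + 6·u - 2·v^2, u^2 - 4·u·v], [2·u·v - 6·u - v + 1, u^2 - u]].
At the point, J = [[20.500, -21.000], [-4.500, 6.000]] (det J = 28.500).
Solving J·Δ = −F gives Δ = (2.842, 3.298).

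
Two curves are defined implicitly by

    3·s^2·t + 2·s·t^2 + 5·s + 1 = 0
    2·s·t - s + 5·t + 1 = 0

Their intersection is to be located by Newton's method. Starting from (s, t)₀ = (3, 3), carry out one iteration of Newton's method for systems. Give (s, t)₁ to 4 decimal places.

(3.5489, -0.0677)

At (3, 3): F = (151.0000, 31.0000).
Jacobian J = [[6·s·t + 2·t^2 + 5, 3·s^2 + 4·s·t], [2·t - 1, 2·s + 5]].
At the point, J = [[77.0000, 63.0000], [5.0000, 11.0000]] (det J = 532.0000).
Solving J·Δ = −F gives Δ = (0.5489, -3.0677).
Then the next iterate is (s, t)₁ = (3.5489, -0.0677).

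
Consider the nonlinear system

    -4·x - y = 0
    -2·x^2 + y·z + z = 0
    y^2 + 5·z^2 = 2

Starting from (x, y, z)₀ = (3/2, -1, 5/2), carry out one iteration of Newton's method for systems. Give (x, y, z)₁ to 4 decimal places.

(0.4375, -1.7500, 1.2300)

At (3/2, -1, 5/2): F = (-5.0000, -4.5000, 30.2500).
Jacobian J = [[-4, -1, 0], [-4·x, z, y + 1], [0, 2·y, 10·z]].
At the point, J = [[-4.0000, -1.0000, 0.0000], [-6.0000, 2.5000, 0.0000], [0.0000, -2.0000, 25.0000]] (det J = -400.0000).
Solving J·Δ = −F gives Δ = (-1.0625, -0.7500, -1.2700).
Then the next iterate is (x, y, z)₁ = (0.4375, -1.7500, 1.2300).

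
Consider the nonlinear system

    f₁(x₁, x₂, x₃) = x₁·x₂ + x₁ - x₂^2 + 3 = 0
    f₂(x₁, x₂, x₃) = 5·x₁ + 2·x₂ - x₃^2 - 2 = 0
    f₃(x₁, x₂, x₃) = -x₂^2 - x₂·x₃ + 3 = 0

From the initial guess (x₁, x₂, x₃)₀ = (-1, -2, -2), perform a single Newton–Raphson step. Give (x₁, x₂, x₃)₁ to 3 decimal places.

(2.000, -1.000, -2.500)

At (-1, -2, -2): F = (0.000, -15.000, -5.000).
Jacobian J = [[x₂ + 1, x₁ - 2·x₂, 0], [5, 2, -2·x₃], [0, -2·x₂ - x₃, -x₂]].
At the point, J = [[-1.000, 3.000, 0.000], [5.000, 2.000, 4.000], [0.000, 6.000, 2.000]] (det J = -10.000).
Solving J·Δ = −F gives Δ = (3.000, 1.000, -0.500).
Then the next iterate is (x₁, x₂, x₃)₁ = (2.000, -1.000, -2.500).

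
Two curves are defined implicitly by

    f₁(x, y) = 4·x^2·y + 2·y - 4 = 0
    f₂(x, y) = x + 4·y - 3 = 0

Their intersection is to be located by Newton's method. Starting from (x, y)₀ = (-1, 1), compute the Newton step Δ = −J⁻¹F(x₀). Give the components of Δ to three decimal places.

(0.211, -0.053)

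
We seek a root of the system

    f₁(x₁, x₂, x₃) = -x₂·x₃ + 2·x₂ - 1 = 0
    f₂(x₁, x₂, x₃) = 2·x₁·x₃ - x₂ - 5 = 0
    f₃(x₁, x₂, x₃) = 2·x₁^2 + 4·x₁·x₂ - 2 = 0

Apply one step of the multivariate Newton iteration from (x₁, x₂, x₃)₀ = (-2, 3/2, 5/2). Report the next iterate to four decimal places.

At (-2, 3/2, 5/2): F = (-1.7500, -16.5000, -6.0000).
Jacobian J = [[0, -x₃ + 2, -x₂], [2·x₃, -1, 2·x₁], [4·x₁ + 4·x₂, 4·x₁, 0]].
At the point, J = [[0.0000, -0.5000, -1.5000], [5.0000, -1.0000, -4.0000], [-2.0000, -8.0000, 0.0000]] (det J = 59.0000).
Solving J·Δ = −F gives Δ = (2.4576, -1.3644, -0.7119).
Then the next iterate is (x₁, x₂, x₃)₁ = (0.4576, 0.1356, 1.7881).

(0.4576, 0.1356, 1.7881)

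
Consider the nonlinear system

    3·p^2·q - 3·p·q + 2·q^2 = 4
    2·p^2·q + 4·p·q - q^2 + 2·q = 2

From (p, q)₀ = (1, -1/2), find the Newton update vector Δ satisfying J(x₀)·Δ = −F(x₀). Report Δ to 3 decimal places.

(-2.047, -0.215)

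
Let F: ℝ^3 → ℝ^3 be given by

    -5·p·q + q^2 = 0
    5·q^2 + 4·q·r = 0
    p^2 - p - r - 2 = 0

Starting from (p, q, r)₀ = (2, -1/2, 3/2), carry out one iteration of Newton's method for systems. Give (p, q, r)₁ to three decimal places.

(2.299, 0.045, 0.898)

At (2, -1/2, 3/2): F = (5.250, -1.750, -1.500).
Jacobian J = [[-5·q, -5·p + 2·q, 0], [0, 10·q + 4·r, 4·q], [2·p - 1, 0, -1]].
At the point, J = [[2.500, -11.000, 0.000], [0.000, 1.000, -2.000], [3.000, 0.000, -1.000]] (det J = 63.500).
Solving J·Δ = −F gives Δ = (0.299, 0.545, -0.602).
Then the next iterate is (p, q, r)₁ = (2.299, 0.045, 0.898).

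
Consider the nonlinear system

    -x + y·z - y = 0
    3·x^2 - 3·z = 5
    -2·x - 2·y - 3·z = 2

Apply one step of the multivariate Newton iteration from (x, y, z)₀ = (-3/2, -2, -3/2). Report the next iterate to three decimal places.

At (-3/2, -2, -3/2): F = (6.500, 6.250, 9.500).
Jacobian J = [[-1, z - 1, y], [6·x, 0, -3], [-2, -2, -3]].
At the point, J = [[-1.000, -2.500, -2.000], [-9.000, 0.000, -3.000], [-2.000, -2.000, -3.000]] (det J = 22.500).
Solving J·Δ = −F gives Δ = (-0.461, 0.011, 3.467).
Then the next iterate is (x, y, z)₁ = (-1.961, -1.989, 1.967).

(-1.961, -1.989, 1.967)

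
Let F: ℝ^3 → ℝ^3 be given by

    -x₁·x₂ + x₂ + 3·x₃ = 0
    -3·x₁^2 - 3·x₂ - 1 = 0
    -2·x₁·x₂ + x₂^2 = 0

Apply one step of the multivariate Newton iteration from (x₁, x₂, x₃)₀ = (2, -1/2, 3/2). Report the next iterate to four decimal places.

At (2, -1/2, 3/2): F = (5.0000, -11.5000, 2.2500).
Jacobian J = [[-x₂, -x₁ + 1, 3], [-6·x₁, -3, 0], [-2·x₂, -2·x₁ + 2·x₂, 0]].
At the point, J = [[0.5000, -1.0000, 3.0000], [-12.0000, -3.0000, 0.0000], [1.0000, -5.0000, 0.0000]] (det J = 189.0000).
Solving J·Δ = −F gives Δ = (-1.0198, 0.2460, -1.4147).
Then the next iterate is (x₁, x₂, x₃)₁ = (0.9802, -0.2540, 0.0853).

(0.9802, -0.2540, 0.0853)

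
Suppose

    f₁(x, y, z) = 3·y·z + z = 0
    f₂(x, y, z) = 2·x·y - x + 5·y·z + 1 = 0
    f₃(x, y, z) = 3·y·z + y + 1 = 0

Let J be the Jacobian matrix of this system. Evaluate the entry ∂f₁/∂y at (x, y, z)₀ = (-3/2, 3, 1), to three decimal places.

∂f₁/∂y = 3·z.
At (-3/2, 3, 1) this is 3.000.

3.000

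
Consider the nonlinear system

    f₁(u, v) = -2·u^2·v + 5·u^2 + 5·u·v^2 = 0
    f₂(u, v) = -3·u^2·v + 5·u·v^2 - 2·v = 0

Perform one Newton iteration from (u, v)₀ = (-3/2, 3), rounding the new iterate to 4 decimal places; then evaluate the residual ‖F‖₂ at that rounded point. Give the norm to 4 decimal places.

At (-3/2, 3): F = (-69.7500, -93.7500).
Jacobian J = [[-4·u·v + 10·u + 5·v^2, -2·u^2 + 10·u·v], [-6·u·v + 5·v^2, -3·u^2 + 10·u·v - 2]].
At the point, J = [[48.0000, -49.5000], [72.0000, -53.7500]] (det J = 984.0000).
Solving J·Δ = −F gives Δ = (0.9061, -0.5305).
Then the next iterate is (u, v)₁ = (-0.5939, 2.4695).
Re-evaluating at (-0.5939, 2.4695): F = (-18.087773, -25.661394), so ‖F‖₂ = 31.3955.

31.3955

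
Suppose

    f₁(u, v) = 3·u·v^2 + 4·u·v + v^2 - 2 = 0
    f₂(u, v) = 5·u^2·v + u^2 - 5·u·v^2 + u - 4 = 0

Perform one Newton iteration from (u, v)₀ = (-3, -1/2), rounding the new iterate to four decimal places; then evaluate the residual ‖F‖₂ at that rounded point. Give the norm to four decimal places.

196.3370

At (-3, -1/2): F = (2.0000, -16.7500).
Jacobian J = [[3·v^2 + 4·v, 6·u·v + 4·u + 2·v], [10·u·v + 2·u - 5·v^2 + 1, 5·u^2 - 10·u·v]].
At the point, J = [[-1.2500, -4.0000], [8.7500, 30.0000]] (det J = -2.5000).
Solving J·Δ = −F gives Δ = (-2.8000, 1.3750).
Then the next iterate is (u, v)₁ = (-5.8000, 0.8750).
Re-evaluating at (-5.8000, 0.8750): F = (-34.856250, 193.218125), so ‖F‖₂ = 196.3370.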